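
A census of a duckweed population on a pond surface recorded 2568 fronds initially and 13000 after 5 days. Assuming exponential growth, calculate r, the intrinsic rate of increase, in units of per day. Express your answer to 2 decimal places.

0.32 per day

From N(t) = N₀·e^(rt): e^(r·5) = 13000/2568 = 5.0623.
r·5 = ln(5.0623) = 1.6218, so r = 1.6218/5 = 0.32436.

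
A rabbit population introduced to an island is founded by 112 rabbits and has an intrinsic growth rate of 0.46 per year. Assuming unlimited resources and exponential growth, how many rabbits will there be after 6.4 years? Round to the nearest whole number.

N(t) = N₀·e^(rt) = 112 × e^(0.46×6.4) = 112 × e^2.944.
e^2.944 ≈ 18.992, so N ≈ 112 × 18.992 = 2127.07.

2127 rabbits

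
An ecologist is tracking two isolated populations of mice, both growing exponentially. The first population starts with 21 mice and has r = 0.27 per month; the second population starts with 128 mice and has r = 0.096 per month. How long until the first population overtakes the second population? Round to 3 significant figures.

10.4 months

Set 21·e^(0.27t) = 128·e^(0.096t).
e^((0.27 − 0.096)t) = 128/21 → e^(0.174·t) = 6.0952.
0.174·t = ln(6.0952) = 1.8075, so t = 1.8075/0.174 = 10.388.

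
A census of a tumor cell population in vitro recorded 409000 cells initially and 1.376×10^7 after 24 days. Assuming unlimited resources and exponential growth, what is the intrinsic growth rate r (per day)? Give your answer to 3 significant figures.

From N(t) = N₀·e^(rt): e^(r·24) = 1.376×10^7/409000 = 33.643.
r·24 = ln(33.643) = 3.5158, so r = 3.5158/24 = 0.14649.

0.146 per day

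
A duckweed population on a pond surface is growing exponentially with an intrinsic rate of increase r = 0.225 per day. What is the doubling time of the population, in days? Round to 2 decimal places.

Doubling time t_d = ln(2)/r = 0.6931/0.225 = 3.0807.

3.08 days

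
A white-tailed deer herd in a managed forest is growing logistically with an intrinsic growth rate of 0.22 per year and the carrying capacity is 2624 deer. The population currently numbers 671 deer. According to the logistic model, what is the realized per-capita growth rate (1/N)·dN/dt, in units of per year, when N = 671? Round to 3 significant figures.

(1/N)·dN/dt = r(1 − N/K) = 0.22 × (1 − 671/2624).
= 0.22 × 0.74428 = 0.16374.

0.164 per year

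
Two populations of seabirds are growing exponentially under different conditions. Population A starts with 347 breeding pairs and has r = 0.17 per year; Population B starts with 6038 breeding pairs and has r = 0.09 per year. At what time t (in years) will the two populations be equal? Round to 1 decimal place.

35.7 years

Set 347·e^(0.17t) = 6038·e^(0.09t).
e^((0.17 − 0.09)t) = 6038/347 → e^(0.08·t) = 17.401.
0.08·t = ln(17.401) = 2.8565, so t = 2.8565/0.08 = 35.706.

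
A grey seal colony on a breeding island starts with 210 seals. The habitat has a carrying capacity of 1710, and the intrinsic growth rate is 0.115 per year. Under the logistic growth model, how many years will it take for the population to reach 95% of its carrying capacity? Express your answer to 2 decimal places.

A = (K − N₀)/N₀ = (1710 − 210)/210 = 7.1429.
Solve 1710/(1 + 7.1429·e^(−0.115t)) = 1624.5: 1 + 7.1429·e^(−0.115t) = 1.0526, so e^(−0.115t) = 0.00736842.
−0.115·t = ln(0.00736842) = -4.9106, so t = 4.9106/0.115 = 42.7.

42.70 years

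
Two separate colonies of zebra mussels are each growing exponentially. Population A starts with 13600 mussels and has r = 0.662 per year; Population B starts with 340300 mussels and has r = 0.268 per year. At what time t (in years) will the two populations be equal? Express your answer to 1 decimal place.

8.2 years

Set 13600·e^(0.662t) = 340300·e^(0.268t).
e^((0.662 − 0.268)t) = 340300/13600 → e^(0.394·t) = 25.022.
0.394·t = ln(25.022) = 3.2198, so t = 3.2198/0.394 = 8.172.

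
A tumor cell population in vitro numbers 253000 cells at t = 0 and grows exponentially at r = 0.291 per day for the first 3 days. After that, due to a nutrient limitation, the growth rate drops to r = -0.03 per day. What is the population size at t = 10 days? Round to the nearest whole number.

Phase 1: N(3) = 253000·e^(0.291×3) = 253000·e^0.873 = 605703.
Phase 2 runs for 10 − 3 = 7 days at r = -0.03.
N(10) = 605703·e^(-0.03×7) = 605703·e^-0.21 = 490973.

490973 cells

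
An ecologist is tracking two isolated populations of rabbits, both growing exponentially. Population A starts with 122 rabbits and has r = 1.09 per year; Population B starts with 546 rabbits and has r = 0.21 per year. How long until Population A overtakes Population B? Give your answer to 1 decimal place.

1.7 years

Set 122·e^(1.09t) = 546·e^(0.21t).
e^((1.09 − 0.21)t) = 546/122 → e^(0.88·t) = 4.4754.
0.88·t = ln(4.4754) = 1.4986, so t = 1.4986/0.88 = 1.703.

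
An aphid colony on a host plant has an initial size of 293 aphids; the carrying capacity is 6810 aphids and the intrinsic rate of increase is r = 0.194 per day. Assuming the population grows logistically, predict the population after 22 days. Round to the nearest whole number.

A = (K − N₀)/N₀ = (6810 − 293)/293 = 22.242.
N(t) = K/(1 + A·e^(−rt)) = 6810/(1 + 22.242×e^(−0.194×22)).
e^(−4.268) = 0.01401; denominator = 1 + 22.242×0.01401 = 1.3116.
N = 6810/1.3116 = 5192.09.

5192 aphids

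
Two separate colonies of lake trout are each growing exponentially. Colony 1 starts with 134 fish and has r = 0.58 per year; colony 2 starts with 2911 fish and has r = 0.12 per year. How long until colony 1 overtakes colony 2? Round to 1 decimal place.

Set 134·e^(0.58t) = 2911·e^(0.12t).
e^((0.58 − 0.12)t) = 2911/134 → e^(0.46·t) = 21.724.
0.46·t = ln(21.724) = 3.0784, so t = 3.0784/0.46 = 6.6922.

6.7 years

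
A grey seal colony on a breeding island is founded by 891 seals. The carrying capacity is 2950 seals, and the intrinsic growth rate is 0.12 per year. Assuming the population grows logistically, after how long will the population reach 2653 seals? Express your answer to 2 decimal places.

A = (K − N₀)/N₀ = (2950 − 891)/891 = 2.3109.
Solve 2950/(1 + 2.3109·e^(−0.12t)) = 2653: 1 + 2.3109·e^(−0.12t) = 1.1119, so e^(−0.12t) = 0.0484441.
−0.12·t = ln(0.0484441) = -3.0273, so t = 3.0273/0.12 = 25.228.

25.23 years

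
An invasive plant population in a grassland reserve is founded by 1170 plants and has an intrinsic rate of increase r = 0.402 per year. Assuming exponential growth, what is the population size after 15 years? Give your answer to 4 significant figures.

N(t) = N₀·e^(rt) = 1170 × e^(0.402×15) = 1170 × e^6.03.
e^6.03 ≈ 415.72, so N ≈ 1170 × 415.72 = 486387.

486400 plants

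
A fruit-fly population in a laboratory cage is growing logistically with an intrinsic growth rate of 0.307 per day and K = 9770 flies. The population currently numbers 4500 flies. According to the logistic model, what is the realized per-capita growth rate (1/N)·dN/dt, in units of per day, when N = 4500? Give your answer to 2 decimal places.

0.17 per day

(1/N)·dN/dt = r(1 − N/K) = 0.307 × (1 − 4500/9770).
= 0.307 × 0.53941 = 0.1656.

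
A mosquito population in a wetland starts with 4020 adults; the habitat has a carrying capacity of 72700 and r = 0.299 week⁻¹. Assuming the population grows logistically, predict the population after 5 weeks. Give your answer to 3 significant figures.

15000 adults

A = (K − N₀)/N₀ = (72700 − 4020)/4020 = 17.085.
N(t) = K/(1 + A·e^(−rt)) = 72700/(1 + 17.085×e^(−0.299×5)).
e^(−1.495) = 0.22425; denominator = 1 + 17.085×0.22425 = 4.8312.
N = 72700/4.8312 = 15048.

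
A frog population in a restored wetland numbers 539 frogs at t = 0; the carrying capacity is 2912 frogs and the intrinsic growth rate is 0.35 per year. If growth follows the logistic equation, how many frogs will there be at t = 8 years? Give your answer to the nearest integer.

A = (K − N₀)/N₀ = (2912 − 539)/539 = 4.4026.
N(t) = K/(1 + A·e^(−rt)) = 2912/(1 + 4.4026×e^(−0.35×8)).
e^(−2.8) = 0.06081; denominator = 1 + 4.4026×0.06081 = 1.2677.
N = 2912/1.2677 = 2297.03.

2297 frogs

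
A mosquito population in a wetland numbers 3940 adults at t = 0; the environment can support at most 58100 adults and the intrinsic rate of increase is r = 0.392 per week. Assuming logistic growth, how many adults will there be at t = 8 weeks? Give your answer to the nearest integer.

36373 adults

A = (K − N₀)/N₀ = (58100 − 3940)/3940 = 13.746.
N(t) = K/(1 + A·e^(−rt)) = 58100/(1 + 13.746×e^(−0.392×8)).
e^(−3.136) = 0.043456; denominator = 1 + 13.746×0.043456 = 1.5974.
N = 58100/1.5974 = 36372.6.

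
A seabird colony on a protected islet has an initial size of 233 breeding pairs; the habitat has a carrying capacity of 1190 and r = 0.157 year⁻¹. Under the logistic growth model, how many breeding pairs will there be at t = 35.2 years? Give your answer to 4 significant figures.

1171 breeding pairs

A = (K − N₀)/N₀ = (1190 − 233)/233 = 4.1073.
N(t) = K/(1 + A·e^(−rt)) = 1190/(1 + 4.1073×e^(−0.157×35.2)).
e^(−5.526) = 0.0039803; denominator = 1 + 4.1073×0.0039803 = 1.0163.
N = 1190/1.0163 = 1170.86.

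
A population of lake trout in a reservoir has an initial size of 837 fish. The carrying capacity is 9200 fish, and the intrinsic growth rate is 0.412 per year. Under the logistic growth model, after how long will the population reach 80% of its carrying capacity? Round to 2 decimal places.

8.95 years

A = (K − N₀)/N₀ = (9200 − 837)/837 = 9.9916.
Solve 9200/(1 + 9.9916·e^(−0.412t)) = 7360: 1 + 9.9916·e^(−0.412t) = 1.25, so e^(−0.412t) = 0.0250209.
−0.412·t = ln(0.0250209) = -3.688, so t = 3.688/0.412 = 8.9516.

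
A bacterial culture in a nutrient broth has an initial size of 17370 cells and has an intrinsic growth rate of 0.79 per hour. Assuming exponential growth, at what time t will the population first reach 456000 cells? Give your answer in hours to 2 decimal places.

4.14 hours

Set N₀·e^(rt) = 456000: e^(0.79·t) = 456000/17370 = 26.252.
0.79·t = ln(26.252) = 3.2677, so t = 3.2677/0.79 = 4.1364.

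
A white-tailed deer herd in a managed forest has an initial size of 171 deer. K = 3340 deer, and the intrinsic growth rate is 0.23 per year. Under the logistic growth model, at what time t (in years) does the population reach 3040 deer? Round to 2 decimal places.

A = (K − N₀)/N₀ = (3340 − 171)/171 = 18.532.
Solve 3340/(1 + 18.532·e^(−0.23t)) = 3040: 1 + 18.532·e^(−0.23t) = 1.0987, so e^(−0.23t) = 0.00532502.
−0.23·t = ln(0.00532502) = -5.2353, so t = 5.2353/0.23 = 22.762.

22.76 years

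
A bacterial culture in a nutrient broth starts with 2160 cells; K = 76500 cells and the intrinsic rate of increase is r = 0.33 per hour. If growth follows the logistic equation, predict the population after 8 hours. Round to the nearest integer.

22135 cells

A = (K − N₀)/N₀ = (76500 − 2160)/2160 = 34.417.
N(t) = K/(1 + A·e^(−rt)) = 76500/(1 + 34.417×e^(−0.33×8)).
e^(−2.64) = 0.071361; denominator = 1 + 34.417×0.071361 = 3.456.
N = 76500/3.456 = 22135.3.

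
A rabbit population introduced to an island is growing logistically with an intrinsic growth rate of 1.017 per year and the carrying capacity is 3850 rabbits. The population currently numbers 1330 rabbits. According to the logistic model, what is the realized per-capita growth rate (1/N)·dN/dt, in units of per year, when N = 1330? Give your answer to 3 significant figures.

(1/N)·dN/dt = r(1 − N/K) = 1.017 × (1 − 1330/3850).
= 1.017 × 0.65455 = 0.66567.

0.666 per year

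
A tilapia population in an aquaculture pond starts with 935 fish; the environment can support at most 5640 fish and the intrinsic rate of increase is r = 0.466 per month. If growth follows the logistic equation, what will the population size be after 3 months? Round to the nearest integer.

A = (K − N₀)/N₀ = (5640 − 935)/935 = 5.0321.
N(t) = K/(1 + A·e^(−rt)) = 5640/(1 + 5.0321×e^(−0.466×3)).
e^(−1.398) = 0.24709; denominator = 1 + 5.0321×0.24709 = 2.2434.
N = 5640/2.2434 = 2514.06.

2514 fish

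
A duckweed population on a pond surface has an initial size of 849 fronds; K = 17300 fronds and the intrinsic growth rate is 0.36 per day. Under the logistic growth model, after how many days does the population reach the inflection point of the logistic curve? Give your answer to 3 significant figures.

Logistic growth is fastest at N = K/2 = 8650.
A = (K − N₀)/N₀ = 19.377. Set K/(1 + A·e^(−rt)) = K/2 → A·e^(−rt) = 1.
e^(−0.36t) = 1/19.377 = 0.0516078, so t = ln(19.377)/0.36 = 2.9641/0.36 = 8.2336.

8.23 days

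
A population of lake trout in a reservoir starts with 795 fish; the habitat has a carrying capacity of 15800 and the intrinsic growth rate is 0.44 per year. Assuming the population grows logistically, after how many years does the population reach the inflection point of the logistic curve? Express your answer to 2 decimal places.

Logistic growth is fastest at N = K/2 = 7900.
A = (K − N₀)/N₀ = 18.874. Set K/(1 + A·e^(−rt)) = K/2 → A·e^(−rt) = 1.
e^(−0.44t) = 1/18.874 = 0.0529823, so t = ln(18.874)/0.44 = 2.9378/0.44 = 6.6768.

6.68 years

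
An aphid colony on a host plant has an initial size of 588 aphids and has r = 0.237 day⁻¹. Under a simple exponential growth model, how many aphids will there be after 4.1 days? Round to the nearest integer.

1554 aphids

N(t) = N₀·e^(rt) = 588 × e^(0.237×4.1) = 588 × e^0.9717.
e^0.9717 ≈ 2.6424, so N ≈ 588 × 2.6424 = 1553.75.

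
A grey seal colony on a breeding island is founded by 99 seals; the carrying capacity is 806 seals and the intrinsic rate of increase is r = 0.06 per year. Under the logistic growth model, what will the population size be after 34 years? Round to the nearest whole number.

A = (K − N₀)/N₀ = (806 − 99)/99 = 7.1414.
N(t) = K/(1 + A·e^(−rt)) = 806/(1 + 7.1414×e^(−0.06×34)).
e^(−2.04) = 0.13003; denominator = 1 + 7.1414×0.13003 = 1.9286.
N = 806/1.9286 = 417.922.

418 seals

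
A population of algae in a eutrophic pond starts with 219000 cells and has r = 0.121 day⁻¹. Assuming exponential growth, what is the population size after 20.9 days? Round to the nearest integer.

2746195 cells

N(t) = N₀·e^(rt) = 219000 × e^(0.121×20.9) = 219000 × e^2.529.
e^2.529 ≈ 12.54, so N ≈ 219000 × 12.54 = 2.746195×10^6.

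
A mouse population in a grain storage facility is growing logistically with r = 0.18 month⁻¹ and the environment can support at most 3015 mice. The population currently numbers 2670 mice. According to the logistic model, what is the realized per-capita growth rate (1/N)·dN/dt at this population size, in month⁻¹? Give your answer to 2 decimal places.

0.02 per month

(1/N)·dN/dt = r(1 − N/K) = 0.18 × (1 − 2670/3015).
= 0.18 × 0.11443 = 0.020597.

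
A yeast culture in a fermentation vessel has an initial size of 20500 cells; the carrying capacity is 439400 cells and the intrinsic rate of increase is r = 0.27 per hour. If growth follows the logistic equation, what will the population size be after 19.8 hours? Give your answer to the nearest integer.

400396 cells

A = (K − N₀)/N₀ = (439400 − 20500)/20500 = 20.434.
N(t) = K/(1 + A·e^(−rt)) = 439400/(1 + 20.434×e^(−0.27×19.8)).
e^(−5.346) = 0.0047672; denominator = 1 + 20.434×0.0047672 = 1.0974.
N = 439400/1.0974 = 400396.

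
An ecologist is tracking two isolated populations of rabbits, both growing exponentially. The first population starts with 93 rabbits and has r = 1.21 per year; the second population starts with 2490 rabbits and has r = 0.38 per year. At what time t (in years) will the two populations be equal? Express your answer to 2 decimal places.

Set 93·e^(1.21t) = 2490·e^(0.38t).
e^((1.21 − 0.38)t) = 2490/93 → e^(0.83·t) = 26.774.
0.83·t = ln(26.774) = 3.2874, so t = 3.2874/0.83 = 3.9608.

3.96 years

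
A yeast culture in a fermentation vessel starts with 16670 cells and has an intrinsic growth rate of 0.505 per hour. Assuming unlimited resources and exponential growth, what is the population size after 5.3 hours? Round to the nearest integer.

N(t) = N₀·e^(rt) = 16670 × e^(0.505×5.3) = 16670 × e^2.676.
e^2.676 ≈ 14.534, so N ≈ 16670 × 14.534 = 242284.

242284 cells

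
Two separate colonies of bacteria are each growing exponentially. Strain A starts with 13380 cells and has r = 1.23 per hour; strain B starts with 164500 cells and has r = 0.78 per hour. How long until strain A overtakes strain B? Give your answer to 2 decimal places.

5.58 hours

Set 13380·e^(1.23t) = 164500·e^(0.78t).
e^((1.23 − 0.78)t) = 164500/13380 → e^(0.45·t) = 12.294.
0.45·t = ln(12.294) = 2.5091, so t = 2.5091/0.45 = 5.5759.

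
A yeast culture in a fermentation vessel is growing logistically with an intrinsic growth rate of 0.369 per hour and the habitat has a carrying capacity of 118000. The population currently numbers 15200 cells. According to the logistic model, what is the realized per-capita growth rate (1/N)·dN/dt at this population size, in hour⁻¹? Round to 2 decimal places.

(1/N)·dN/dt = r(1 − N/K) = 0.369 × (1 − 15200/118000).
= 0.369 × 0.87119 = 0.32147.

0.32 per hour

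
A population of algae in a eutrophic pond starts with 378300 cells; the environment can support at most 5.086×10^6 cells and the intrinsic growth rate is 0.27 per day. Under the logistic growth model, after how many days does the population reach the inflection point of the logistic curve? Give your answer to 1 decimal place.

9.3 days

Logistic growth is fastest at N = K/2 = 2.543×10^6.
A = (K − N₀)/N₀ = 12.444. Set K/(1 + A·e^(−rt)) = K/2 → A·e^(−rt) = 1.
e^(−0.27t) = 1/12.444 = 0.0803577, so t = ln(12.444)/0.27 = 2.5213/0.27 = 9.338.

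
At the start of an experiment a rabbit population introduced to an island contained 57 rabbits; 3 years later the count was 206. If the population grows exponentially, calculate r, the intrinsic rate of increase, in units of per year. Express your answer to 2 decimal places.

0.43 per year

From N(t) = N₀·e^(rt): e^(r·3) = 206/57 = 3.614.
r·3 = ln(3.614) = 1.2848, so r = 1.2848/3 = 0.42827.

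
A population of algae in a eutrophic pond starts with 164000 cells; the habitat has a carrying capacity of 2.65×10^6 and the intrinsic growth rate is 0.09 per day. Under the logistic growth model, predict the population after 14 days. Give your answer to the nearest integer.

500021 cells

A = (K − N₀)/N₀ = (2.65×10^6 − 164000)/164000 = 15.159.
N(t) = K/(1 + A·e^(−rt)) = 2.65×10^6/(1 + 15.159×e^(−0.09×14)).
e^(−1.26) = 0.28365; denominator = 1 + 15.159×0.28365 = 5.2998.
N = 2.65×10^6/5.2998 = 500021.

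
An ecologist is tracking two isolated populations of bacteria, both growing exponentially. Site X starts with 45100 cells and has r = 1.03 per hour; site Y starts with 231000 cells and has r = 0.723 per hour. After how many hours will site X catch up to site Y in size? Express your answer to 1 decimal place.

Set 45100·e^(1.03t) = 231000·e^(0.723t).
e^((1.03 − 0.723)t) = 231000/45100 → e^(0.307·t) = 5.122.
0.307·t = ln(5.122) = 1.6335, so t = 1.6335/0.307 = 5.321.

5.3 hours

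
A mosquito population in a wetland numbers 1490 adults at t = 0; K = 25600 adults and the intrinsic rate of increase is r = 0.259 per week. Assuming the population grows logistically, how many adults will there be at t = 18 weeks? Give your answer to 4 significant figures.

A = (K − N₀)/N₀ = (25600 − 1490)/1490 = 16.181.
N(t) = K/(1 + A·e^(−rt)) = 25600/(1 + 16.181×e^(−0.259×18)).
e^(−4.662) = 0.0094475; denominator = 1 + 16.181×0.0094475 = 1.1529.
N = 25600/1.1529 = 22205.4.

22210 adults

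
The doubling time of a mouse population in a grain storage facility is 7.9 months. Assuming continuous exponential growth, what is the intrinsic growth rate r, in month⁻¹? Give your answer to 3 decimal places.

r = ln(2)/t_d = 0.6931/7.9 = 0.08774.

0.088 per month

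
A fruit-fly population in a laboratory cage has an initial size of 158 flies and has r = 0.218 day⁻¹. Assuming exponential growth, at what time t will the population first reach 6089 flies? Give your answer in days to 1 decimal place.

Set N₀·e^(rt) = 6089: e^(0.218·t) = 6089/158 = 38.538.
0.218·t = ln(38.538) = 3.6516, so t = 3.6516/0.218 = 16.751.

16.8 days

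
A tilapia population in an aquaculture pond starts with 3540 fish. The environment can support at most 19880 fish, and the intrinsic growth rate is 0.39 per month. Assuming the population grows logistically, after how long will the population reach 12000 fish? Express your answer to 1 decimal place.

5.0 months

A = (K − N₀)/N₀ = (19880 − 3540)/3540 = 4.6158.
Solve 19880/(1 + 4.6158·e^(−0.39t)) = 12000: 1 + 4.6158·e^(−0.39t) = 1.6567, so e^(−0.39t) = 0.142264.
−0.39·t = ln(0.142264) = -1.9501, so t = 1.9501/0.39 = 5.0002.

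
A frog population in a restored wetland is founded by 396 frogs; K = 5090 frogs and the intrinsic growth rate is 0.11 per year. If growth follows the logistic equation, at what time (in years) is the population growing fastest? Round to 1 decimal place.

22.5 years

Logistic growth is fastest at N = K/2 = 2545.
A = (K − N₀)/N₀ = 11.854. Set K/(1 + A·e^(−rt)) = K/2 → A·e^(−rt) = 1.
e^(−0.11t) = 1/11.854 = 0.084363, so t = ln(11.854)/0.11 = 2.4726/0.11 = 22.478.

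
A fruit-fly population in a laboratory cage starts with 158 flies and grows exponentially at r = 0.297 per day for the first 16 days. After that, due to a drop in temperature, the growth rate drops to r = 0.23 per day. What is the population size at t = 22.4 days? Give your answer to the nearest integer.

Phase 1: N(16) = 158·e^(0.297×16) = 158·e^4.752 = 18298.9.
Phase 2 runs for 22.4 − 16 = 6.4 days at r = 0.23.
N(22.4) = 18298.9·e^(0.23×6.4) = 18298.9·e^1.472 = 79745.5.

79745 flies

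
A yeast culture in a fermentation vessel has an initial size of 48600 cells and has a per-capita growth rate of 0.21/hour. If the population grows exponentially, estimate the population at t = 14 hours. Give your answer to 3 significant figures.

919000 cells

N(t) = N₀·e^(rt) = 48600 × e^(0.21×14) = 48600 × e^2.94.
e^2.94 ≈ 18.916, so N ≈ 48600 × 18.916 = 919310.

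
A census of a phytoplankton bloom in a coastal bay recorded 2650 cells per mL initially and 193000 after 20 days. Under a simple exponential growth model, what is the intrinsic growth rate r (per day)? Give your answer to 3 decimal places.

0.214 per day

From N(t) = N₀·e^(rt): e^(r·20) = 193000/2650 = 72.83.
r·20 = ln(72.83) = 4.2881, so r = 4.2881/20 = 0.21441.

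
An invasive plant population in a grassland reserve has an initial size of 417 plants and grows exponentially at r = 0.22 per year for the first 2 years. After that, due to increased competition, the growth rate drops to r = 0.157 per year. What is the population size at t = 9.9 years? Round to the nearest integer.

2238 plants

Phase 1: N(2) = 417·e^(0.22×2) = 417·e^0.44 = 647.479.
Phase 2 runs for 9.9 − 2 = 7.9 years at r = 0.157.
N(9.9) = 647.479·e^(0.157×7.9) = 647.479·e^1.24 = 2238.11.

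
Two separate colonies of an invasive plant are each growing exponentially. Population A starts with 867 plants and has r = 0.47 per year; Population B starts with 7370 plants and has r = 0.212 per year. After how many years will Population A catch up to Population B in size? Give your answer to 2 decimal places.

8.30 years

Set 867·e^(0.47t) = 7370·e^(0.212t).
e^((0.47 − 0.212)t) = 7370/867 → e^(0.258·t) = 8.5006.
0.258·t = ln(8.5006) = 2.1401, so t = 2.1401/0.258 = 8.2951.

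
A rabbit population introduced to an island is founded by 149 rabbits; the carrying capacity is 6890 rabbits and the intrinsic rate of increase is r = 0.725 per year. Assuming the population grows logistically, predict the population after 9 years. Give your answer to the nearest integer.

A = (K − N₀)/N₀ = (6890 − 149)/149 = 45.242.
N(t) = K/(1 + A·e^(−rt)) = 6890/(1 + 45.242×e^(−0.725×9)).
e^(−6.525) = 0.0014663; denominator = 1 + 45.242×0.0014663 = 1.0663.
N = 6890/1.0663 = 6461.36.

6461 rabbits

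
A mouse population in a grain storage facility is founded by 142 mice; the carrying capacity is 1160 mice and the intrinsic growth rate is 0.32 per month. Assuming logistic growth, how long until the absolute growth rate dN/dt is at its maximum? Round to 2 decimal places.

Logistic growth is fastest at N = K/2 = 580.
A = (K − N₀)/N₀ = 7.169. Set K/(1 + A·e^(−rt)) = K/2 → A·e^(−rt) = 1.
e^(−0.32t) = 1/7.169 = 0.139489, so t = ln(7.169)/0.32 = 1.9698/0.32 = 6.1555.

6.16 months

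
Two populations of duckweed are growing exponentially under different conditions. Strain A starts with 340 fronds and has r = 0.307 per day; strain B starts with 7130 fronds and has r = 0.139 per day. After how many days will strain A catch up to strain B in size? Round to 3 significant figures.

18.1 days

Set 340·e^(0.307t) = 7130·e^(0.139t).
e^((0.307 − 0.139)t) = 7130/340 → e^(0.168·t) = 20.971.
0.168·t = ln(20.971) = 3.0431, so t = 3.0431/0.168 = 18.114.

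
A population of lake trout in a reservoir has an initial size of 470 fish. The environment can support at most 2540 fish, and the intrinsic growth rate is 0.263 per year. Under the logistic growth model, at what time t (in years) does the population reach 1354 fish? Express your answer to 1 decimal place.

6.1 years

A = (K − N₀)/N₀ = (2540 − 470)/470 = 4.4043.
Solve 2540/(1 + 4.4043·e^(−0.263t)) = 1354: 1 + 4.4043·e^(−0.263t) = 1.8759, so e^(−0.263t) = 0.198881.
−0.263·t = ln(0.198881) = -1.615, so t = 1.615/0.263 = 6.1409.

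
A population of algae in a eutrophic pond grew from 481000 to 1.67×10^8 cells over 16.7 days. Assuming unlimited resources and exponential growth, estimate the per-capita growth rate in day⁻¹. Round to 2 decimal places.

0.35 per day

From N(t) = N₀·e^(rt): e^(r·16.7) = 1.67×10^8/481000 = 347.19.
r·16.7 = ln(347.19) = 5.8499, so r = 5.8499/16.7 = 0.35029.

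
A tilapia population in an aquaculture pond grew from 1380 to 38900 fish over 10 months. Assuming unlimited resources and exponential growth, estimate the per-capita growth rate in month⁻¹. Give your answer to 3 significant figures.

From N(t) = N₀·e^(rt): e^(r·10) = 38900/1380 = 28.188.
r·10 = ln(28.188) = 3.3389, so r = 3.3389/10 = 0.33389.

0.334 per month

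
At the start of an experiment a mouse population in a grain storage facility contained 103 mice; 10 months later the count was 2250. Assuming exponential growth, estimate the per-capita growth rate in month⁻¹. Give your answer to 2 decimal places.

0.31 per month

From N(t) = N₀·e^(rt): e^(r·10) = 2250/103 = 21.845.
r·10 = ln(21.845) = 3.084, so r = 3.084/10 = 0.3084.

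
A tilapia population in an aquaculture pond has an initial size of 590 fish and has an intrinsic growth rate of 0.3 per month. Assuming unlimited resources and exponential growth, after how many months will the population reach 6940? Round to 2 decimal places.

8.22 months

Set N₀·e^(rt) = 6940: e^(0.3·t) = 6940/590 = 11.763.
0.3·t = ln(11.763) = 2.4649, so t = 2.4649/0.3 = 8.2164.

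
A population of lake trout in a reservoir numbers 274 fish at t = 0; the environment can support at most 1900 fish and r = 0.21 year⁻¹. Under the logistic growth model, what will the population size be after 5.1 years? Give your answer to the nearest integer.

A = (K − N₀)/N₀ = (1900 − 274)/274 = 5.9343.
N(t) = K/(1 + A·e^(−rt)) = 1900/(1 + 5.9343×e^(−0.21×5.1)).
e^(−1.071) = 0.34267; denominator = 1 + 5.9343×0.34267 = 3.0335.
N = 1900/3.0335 = 626.343.

626 fish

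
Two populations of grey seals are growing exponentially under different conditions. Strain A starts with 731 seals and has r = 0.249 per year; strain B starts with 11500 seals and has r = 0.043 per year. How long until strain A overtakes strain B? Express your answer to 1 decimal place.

13.4 years

Set 731·e^(0.249t) = 11500·e^(0.043t).
e^((0.249 − 0.043)t) = 11500/731 → e^(0.206·t) = 15.732.
0.206·t = ln(15.732) = 2.7557, so t = 2.7557/0.206 = 13.377.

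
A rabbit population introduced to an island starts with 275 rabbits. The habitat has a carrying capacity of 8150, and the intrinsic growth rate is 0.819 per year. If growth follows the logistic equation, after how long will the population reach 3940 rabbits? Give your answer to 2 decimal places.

A = (K − N₀)/N₀ = (8150 − 275)/275 = 28.636.
Solve 8150/(1 + 28.636·e^(−0.819t)) = 3940: 1 + 28.636·e^(−0.819t) = 2.0685, so e^(−0.819t) = 0.0373137.
−0.819·t = ln(0.0373137) = -3.2884, so t = 3.2884/0.819 = 4.0151.

4.02 years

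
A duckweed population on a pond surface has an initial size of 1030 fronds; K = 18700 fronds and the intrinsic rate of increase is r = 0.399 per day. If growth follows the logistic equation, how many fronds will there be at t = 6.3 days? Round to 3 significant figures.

7830 fronds

A = (K − N₀)/N₀ = (18700 − 1030)/1030 = 17.155.
N(t) = K/(1 + A·e^(−rt)) = 18700/(1 + 17.155×e^(−0.399×6.3)).
e^(−2.514) = 0.080968; denominator = 1 + 17.155×0.080968 = 2.389.
N = 18700/2.389 = 7827.43.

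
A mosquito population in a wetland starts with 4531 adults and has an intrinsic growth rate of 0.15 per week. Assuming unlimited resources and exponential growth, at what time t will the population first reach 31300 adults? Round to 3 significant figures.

12.9 weeks

Set N₀·e^(rt) = 31300: e^(0.15·t) = 31300/4531 = 6.908.
0.15·t = ln(6.908) = 1.9327, so t = 1.9327/0.15 = 12.885.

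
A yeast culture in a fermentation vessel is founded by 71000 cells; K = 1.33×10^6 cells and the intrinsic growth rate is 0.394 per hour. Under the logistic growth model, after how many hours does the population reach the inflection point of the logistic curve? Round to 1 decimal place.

7.3 hours

Logistic growth is fastest at N = K/2 = 665000.
A = (K − N₀)/N₀ = 17.732. Set K/(1 + A·e^(−rt)) = K/2 → A·e^(−rt) = 1.
e^(−0.394t) = 1/17.732 = 0.056394, so t = ln(17.732)/0.394 = 2.8754/0.394 = 7.298.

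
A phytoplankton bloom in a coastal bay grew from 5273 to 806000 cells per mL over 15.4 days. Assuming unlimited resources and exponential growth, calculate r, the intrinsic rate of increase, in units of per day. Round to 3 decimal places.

From N(t) = N₀·e^(rt): e^(r·15.4) = 806000/5273 = 152.85.
r·15.4 = ln(152.85) = 5.0295, so r = 5.0295/15.4 = 0.32659.

0.327 per day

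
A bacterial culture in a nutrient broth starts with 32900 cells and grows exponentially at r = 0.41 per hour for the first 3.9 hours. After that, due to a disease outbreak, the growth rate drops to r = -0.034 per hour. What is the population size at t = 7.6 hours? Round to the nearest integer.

Phase 1: N(3.9) = 32900·e^(0.41×3.9) = 32900·e^1.599 = 162792.
Phase 2 runs for 7.6 − 3.9 = 3.7 hours at r = -0.034.
N(7.6) = 162792·e^(-0.034×3.7) = 162792·e^-0.1258 = 143548.

143548 cells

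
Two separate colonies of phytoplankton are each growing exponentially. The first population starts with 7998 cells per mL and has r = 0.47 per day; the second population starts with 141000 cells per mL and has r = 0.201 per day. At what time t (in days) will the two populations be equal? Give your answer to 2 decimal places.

10.67 days

Set 7998·e^(0.47t) = 141000·e^(0.201t).
e^((0.47 − 0.201)t) = 141000/7998 → e^(0.269·t) = 17.629.
0.269·t = ln(17.629) = 2.8696, so t = 2.8696/0.269 = 10.668.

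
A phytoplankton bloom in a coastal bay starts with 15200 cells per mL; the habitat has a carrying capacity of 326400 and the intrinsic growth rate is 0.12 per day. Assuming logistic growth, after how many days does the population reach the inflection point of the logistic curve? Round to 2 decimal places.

25.16 days

Logistic growth is fastest at N = K/2 = 163200.
A = (K − N₀)/N₀ = 20.474. Set K/(1 + A·e^(−rt)) = K/2 → A·e^(−rt) = 1.
e^(−0.12t) = 1/20.474 = 0.0488432, so t = ln(20.474)/0.12 = 3.0191/0.12 = 25.16.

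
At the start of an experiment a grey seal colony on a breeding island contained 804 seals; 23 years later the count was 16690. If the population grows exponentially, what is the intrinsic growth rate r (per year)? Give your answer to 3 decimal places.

0.132 per year

From N(t) = N₀·e^(rt): e^(r·23) = 16690/804 = 20.759.
r·23 = ln(20.759) = 3.033, so r = 3.033/23 = 0.13187.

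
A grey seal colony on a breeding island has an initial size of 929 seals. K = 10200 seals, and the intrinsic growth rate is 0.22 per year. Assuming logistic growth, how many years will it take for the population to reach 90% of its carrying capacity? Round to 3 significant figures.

20.4 years

A = (K − N₀)/N₀ = (10200 − 929)/929 = 9.9795.
Solve 10200/(1 + 9.9795·e^(−0.22t)) = 9180: 1 + 9.9795·e^(−0.22t) = 1.1111, so e^(−0.22t) = 0.0111339.
−0.22·t = ln(0.0111339) = -4.4978, so t = 4.4978/0.22 = 20.444.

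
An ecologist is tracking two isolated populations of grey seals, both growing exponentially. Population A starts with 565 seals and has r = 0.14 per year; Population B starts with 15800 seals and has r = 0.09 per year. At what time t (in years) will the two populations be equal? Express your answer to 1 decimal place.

Set 565·e^(0.14t) = 15800·e^(0.09t).
e^((0.14 − 0.09)t) = 15800/565 → e^(0.05·t) = 27.965.
0.05·t = ln(27.965) = 3.3309, so t = 3.3309/0.05 = 66.619.

66.6 years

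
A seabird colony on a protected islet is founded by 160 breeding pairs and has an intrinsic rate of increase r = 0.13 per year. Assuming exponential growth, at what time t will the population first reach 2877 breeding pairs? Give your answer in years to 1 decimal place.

22.2 years

Set N₀·e^(rt) = 2877: e^(0.13·t) = 2877/160 = 17.981.
0.13·t = ln(17.981) = 2.8893, so t = 2.8893/0.13 = 22.226.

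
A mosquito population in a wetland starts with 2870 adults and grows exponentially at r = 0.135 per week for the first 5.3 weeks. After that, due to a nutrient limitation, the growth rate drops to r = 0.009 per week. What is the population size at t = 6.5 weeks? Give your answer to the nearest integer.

Phase 1: N(5.3) = 2870·e^(0.135×5.3) = 2870·e^0.7155 = 5869.75.
Phase 2 runs for 6.5 − 5.3 = 1.2 weeks at r = 0.009.
N(6.5) = 5869.75·e^(0.009×1.2) = 5869.75·e^0.0108 = 5933.49.

5933 adults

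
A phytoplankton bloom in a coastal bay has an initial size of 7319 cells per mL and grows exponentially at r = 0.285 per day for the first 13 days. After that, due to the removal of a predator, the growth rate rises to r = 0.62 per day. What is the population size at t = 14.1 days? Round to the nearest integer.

588439 cells per mL

Phase 1: N(13) = 7319·e^(0.285×13) = 7319·e^3.705 = 297518.
Phase 2 runs for 14.1 − 13 = 1.1 days at r = 0.62.
N(14.1) = 297518·e^(0.62×1.1) = 297518·e^0.682 = 588439.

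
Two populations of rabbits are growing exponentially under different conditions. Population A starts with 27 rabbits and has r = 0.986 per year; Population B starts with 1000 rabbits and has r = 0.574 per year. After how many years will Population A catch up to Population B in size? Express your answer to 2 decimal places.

Set 27·e^(0.986t) = 1000·e^(0.574t).
e^((0.986 − 0.574)t) = 1000/27 → e^(0.412·t) = 37.037.
0.412·t = ln(37.037) = 3.6119, so t = 3.6119/0.412 = 8.7668.

8.77 years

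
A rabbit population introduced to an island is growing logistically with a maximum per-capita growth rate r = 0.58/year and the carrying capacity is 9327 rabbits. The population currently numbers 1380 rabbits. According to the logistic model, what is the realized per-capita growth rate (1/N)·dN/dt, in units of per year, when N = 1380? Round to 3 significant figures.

0.494 per year

(1/N)·dN/dt = r(1 − N/K) = 0.58 × (1 − 1380/9327).
= 0.58 × 0.85204 = 0.49418.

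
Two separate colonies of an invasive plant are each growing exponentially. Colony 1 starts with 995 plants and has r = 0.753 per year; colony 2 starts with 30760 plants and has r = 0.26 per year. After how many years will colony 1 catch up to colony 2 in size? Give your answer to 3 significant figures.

6.96 years

Set 995·e^(0.753t) = 30760·e^(0.26t).
e^((0.753 − 0.26)t) = 30760/995 → e^(0.493·t) = 30.915.
0.493·t = ln(30.915) = 3.4312, so t = 3.4312/0.493 = 6.9599.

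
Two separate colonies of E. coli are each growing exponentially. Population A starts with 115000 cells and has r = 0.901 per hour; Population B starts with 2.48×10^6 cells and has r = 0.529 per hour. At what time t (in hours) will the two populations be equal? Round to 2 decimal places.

Set 115000·e^(0.901t) = 2.48×10^6·e^(0.529t).
e^((0.901 − 0.529)t) = 2.48×10^6/115000 → e^(0.372·t) = 21.565.
0.372·t = ln(21.565) = 3.0711, so t = 3.0711/0.372 = 8.2556.

8.26 hours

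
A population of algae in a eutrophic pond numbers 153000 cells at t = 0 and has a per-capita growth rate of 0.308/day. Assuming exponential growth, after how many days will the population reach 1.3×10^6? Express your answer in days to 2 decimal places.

6.95 days

Set N₀·e^(rt) = 1.3×10^6: e^(0.308·t) = 1.3×10^6/153000 = 8.4967.
0.308·t = ln(8.4967) = 2.1397, so t = 2.1397/0.308 = 6.947.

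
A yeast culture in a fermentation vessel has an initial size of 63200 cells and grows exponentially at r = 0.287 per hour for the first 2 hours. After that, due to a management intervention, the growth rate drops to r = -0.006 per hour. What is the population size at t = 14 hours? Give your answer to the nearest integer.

Phase 1: N(2) = 63200·e^(0.287×2) = 63200·e^0.574 = 112202.
Phase 2 runs for 14 − 2 = 12 hours at r = -0.006.
N(14) = 112202·e^(-0.006×12) = 112202·e^-0.072 = 104408.

104408 cells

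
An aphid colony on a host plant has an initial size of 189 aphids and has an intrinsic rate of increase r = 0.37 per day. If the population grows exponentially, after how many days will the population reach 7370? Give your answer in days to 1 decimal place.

Set N₀·e^(rt) = 7370: e^(0.37·t) = 7370/189 = 38.995.
0.37·t = ln(38.995) = 3.6634, so t = 3.6634/0.37 = 9.9012.

9.9 days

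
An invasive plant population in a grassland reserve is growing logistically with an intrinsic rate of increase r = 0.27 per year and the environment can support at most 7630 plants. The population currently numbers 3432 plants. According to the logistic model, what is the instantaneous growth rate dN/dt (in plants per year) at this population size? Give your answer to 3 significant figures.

dN/dt = rN(1 − N/K) = 0.27 × 3432 × (1 − 3432/7630).
1 − 3432/7630 = 0.5502; dN/dt = 0.27 × 3432 × 0.5502 = 509.83.

510 plants per year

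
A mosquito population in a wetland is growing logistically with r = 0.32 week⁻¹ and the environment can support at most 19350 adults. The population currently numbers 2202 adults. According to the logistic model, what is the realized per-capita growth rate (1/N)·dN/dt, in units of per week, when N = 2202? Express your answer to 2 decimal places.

(1/N)·dN/dt = r(1 − N/K) = 0.32 × (1 − 2202/19350).
= 0.32 × 0.8862 = 0.28358.

0.28 per week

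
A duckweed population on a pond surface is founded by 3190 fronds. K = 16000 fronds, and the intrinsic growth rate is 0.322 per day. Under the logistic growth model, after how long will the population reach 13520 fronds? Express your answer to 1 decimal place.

9.6 days

A = (K − N₀)/N₀ = (16000 − 3190)/3190 = 4.0157.
Solve 16000/(1 + 4.0157·e^(−0.322t)) = 13520: 1 + 4.0157·e^(−0.322t) = 1.1834, so e^(−0.322t) = 0.045679.
−0.322·t = ln(0.045679) = -3.0861, so t = 3.0861/0.322 = 9.5842.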